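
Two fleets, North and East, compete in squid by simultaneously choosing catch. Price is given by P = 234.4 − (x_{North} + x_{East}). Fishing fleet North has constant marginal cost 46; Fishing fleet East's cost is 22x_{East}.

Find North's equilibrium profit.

3003.04

Fishing fleet North's profit: π = x_{North}(234.4 − (x_{North} + x_{East})) − 46x_{North}.
∂π/∂x_{North} = 188.4 − 2x_{North} − x_{East} = 0, so x_{North} = 94.2 − 0.5x_{East}.
By the same steps for East: x_{East} = 106.2 − 0.5x_{North}.
Substituting the second reaction function into the first: x_{North} = 94.2 − 0.5(106.2 − 0.5x_{North}), which gives 0.75x_{North} = 41.1 ⇒ x_{North} = 54.8.
Then x_{East} = 106.2 − 0.5·54.8 = 78.8.
Price P = 234.4 − 133.6 = 100.8.
North's profit: (100.8 − 46)·54.8 = 3003.04.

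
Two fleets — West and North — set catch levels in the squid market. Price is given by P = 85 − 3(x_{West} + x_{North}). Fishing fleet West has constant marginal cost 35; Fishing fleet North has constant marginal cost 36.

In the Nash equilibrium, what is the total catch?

11

Fishing fleet West's profit: π = x_{West}(85 − 3(x_{West} + x_{North})) − 35x_{West}.
∂π/∂x_{West} = 50 − 6x_{West} − 3x_{North} = 0, so x_{West} = 25/3 − 0.5x_{North}.
By the same steps for North: x_{North} = 49/6 − 0.5x_{West}.
Substituting the second reaction function into the first: x_{West} = 25/3 − 0.5(49/6 − 0.5x_{West}), which gives 0.75x_{West} = 4.25 ⇒ x_{West} = 17/3.
Then x_{North} = 49/6 − 0.5·(17/3) = 16/3.
Total catch: 17/3 + 16/3 = 11.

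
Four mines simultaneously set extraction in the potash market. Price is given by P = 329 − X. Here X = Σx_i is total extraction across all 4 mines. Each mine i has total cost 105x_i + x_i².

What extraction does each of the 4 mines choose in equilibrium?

32

A representative mine's profit is π_i = x_i(329 − X) − 105x_i − x_i², with X = x_i + Σ_{j≠i} x_j.
First-order condition: 224 − 4x_i − Σ_{j≠i} x_j = 0.
With identical mines, set every x_j = x: then 224 − 4x − 3x = 0, i.e. x = 224/7 = 32.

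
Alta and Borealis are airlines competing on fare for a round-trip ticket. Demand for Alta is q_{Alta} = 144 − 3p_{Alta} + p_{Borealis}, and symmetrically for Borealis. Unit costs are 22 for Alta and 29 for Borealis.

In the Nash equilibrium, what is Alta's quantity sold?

Alta's profit: π = (p_{Alta} − 22)(144 − 3p_{Alta} + p_{Borealis}).
∂π/∂p_{Alta} = 210 − 6p_{Alta} + p_{Borealis} = 0 ⇒ p_{Alta} = 35 + (1/6)p_{Borealis}.
Similarly p_{Borealis} = 38.5 + (1/6)p_{Alta}.
Substituting the second reaction function into the first: p_{Alta} = 35 + (1/6)(38.5 + (1/6)p_{Alta}), which gives (35/36)p_{Alta} = 497/12 ⇒ p_{Alta} = 42.6.
Then p_{Borealis} = 38.5 + (1/6)·42.6 = 45.6.
q_{Alta} = 144 − 3·42.6 + 45.6 = 61.8.

61.8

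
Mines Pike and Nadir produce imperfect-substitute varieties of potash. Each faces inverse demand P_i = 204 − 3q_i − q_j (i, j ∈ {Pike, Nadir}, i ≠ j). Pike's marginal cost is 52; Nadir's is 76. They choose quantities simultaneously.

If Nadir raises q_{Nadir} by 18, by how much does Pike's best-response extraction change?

-3

Mine Pike's profit: π = q_{Pike}(204 − 3q_{Pike} − q_{Nadir}) − 52q_{Pike}.
∂π/∂q_{Pike} = 152 − 6q_{Pike} − q_{Nadir} = 0 ⇒ q_{Pike} = 76/3 − (1/6)q_{Nadir}.
The reaction-function slope is −1/6, so an 18-unit rise in q_{Nadir} moves q_{Pike} by −1/6 × 18 = −3. Pike's best response falls — the actions are strategic substitutes.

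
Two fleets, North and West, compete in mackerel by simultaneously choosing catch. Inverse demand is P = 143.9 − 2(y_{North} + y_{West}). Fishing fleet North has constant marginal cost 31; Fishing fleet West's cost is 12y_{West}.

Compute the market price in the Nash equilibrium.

Fishing fleet North's profit: π = y_{North}(143.9 − 2(y_{North} + y_{West})) − 31y_{North}.
∂π/∂y_{North} = 112.9 − 4y_{North} − 2y_{West} = 0, so y_{North} = 28.225 − 0.5y_{West}.
By the same steps for West: y_{West} = 32.975 − 0.5y_{North}.
Substituting the second reaction function into the first: y_{North} = 28.225 − 0.5(32.975 − 0.5y_{North}), which gives 0.75y_{North} = 11.7375 ⇒ y_{North} = 15.65.
Then y_{West} = 32.975 − 0.5·15.65 = 25.15.
Equilibrium price: P = 143.9 − 2·40.8 = 62.3.

62.3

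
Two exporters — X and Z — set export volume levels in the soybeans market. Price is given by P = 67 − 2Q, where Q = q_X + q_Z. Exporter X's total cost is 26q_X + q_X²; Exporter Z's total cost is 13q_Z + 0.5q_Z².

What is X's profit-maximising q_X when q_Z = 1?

6.5

Exporter X's profit: π = q_X(67 − 2(q_X + q_Z)) − 26q_X − q_X².
∂π/∂q_X = 41 − 6q_X − 2q_Z = 0, so q_X = 41/6 − (1/3)q_Z.
At q_Z = 1: q_X = 41/6 − (1/3)·1 = 6.5.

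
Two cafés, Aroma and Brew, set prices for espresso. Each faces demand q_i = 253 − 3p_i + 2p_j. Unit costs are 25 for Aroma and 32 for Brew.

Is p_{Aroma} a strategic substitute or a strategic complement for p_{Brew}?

Aroma's profit: π = (p_{Aroma} − 25)(253 − 3p_{Aroma} + 2p_{Brew}).
∂π/∂p_{Aroma} = 328 − 6p_{Aroma} + 2p_{Brew} = 0 ⇒ p_{Aroma} = 164/3 + (1/3)p_{Brew}.
The best-response slope dp_{Aroma}/dp_{Brew} = 1/3 > 0: the reaction function is upward-sloping, so the choices are strategic complements.

strategic complements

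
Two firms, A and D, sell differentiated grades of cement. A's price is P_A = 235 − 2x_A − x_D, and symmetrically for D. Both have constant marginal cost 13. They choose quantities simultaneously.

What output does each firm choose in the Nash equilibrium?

44.4

Firm A's profit: π = x_A(235 − 2x_A − x_D) − 13x_A.
∂π/∂x_A = 222 − 4x_A − x_D = 0 ⇒ x_A = 55.5 − 0.25x_D.
Setting x_A = x_D in the reaction function: x_A = 55.5 − 0.25x_A, so x_A = 55.5 / 1.25 = 44.4.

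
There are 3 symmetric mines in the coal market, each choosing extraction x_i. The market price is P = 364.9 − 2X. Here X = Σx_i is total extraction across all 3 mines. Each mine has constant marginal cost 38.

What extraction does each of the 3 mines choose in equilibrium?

40.8625

A representative mine's profit is π_i = x_i(364.9 − 2X) − 38x_i, with X = x_i + Σ_{j≠i} x_j.
First-order condition: 326.9 − 4x_i − 2Σ_{j≠i} x_j = 0.
In a symmetric equilibrium every mine chooses the same x, so Σ_{j≠i} x_j = 2x. The condition becomes 326.9 − 8x = 0, giving x = 326.9/8 = 40.8625.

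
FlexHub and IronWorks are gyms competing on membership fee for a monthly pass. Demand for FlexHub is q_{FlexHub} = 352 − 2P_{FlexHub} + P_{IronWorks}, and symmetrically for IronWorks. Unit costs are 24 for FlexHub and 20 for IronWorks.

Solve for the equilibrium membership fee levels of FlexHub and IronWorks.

132.8, 131.2

FlexHub's profit: π = (P_{FlexHub} − 24)(352 − 2P_{FlexHub} + P_{IronWorks}).
∂π/∂P_{FlexHub} = 400 − 4P_{FlexHub} + P_{IronWorks} = 0 ⇒ P_{FlexHub} = 100 + 0.25P_{IronWorks}.
Similarly P_{IronWorks} = 98 + 0.25P_{FlexHub}.
Solving the two reaction functions simultaneously: (1 − (0.25)(0.25))P_{FlexHub} = 100 + 0.25·98, so 0.9375P_{FlexHub} = 124.5 and P_{FlexHub} = 132.8.
Then P_{IronWorks} = 98 + 0.25·132.8 = 131.2.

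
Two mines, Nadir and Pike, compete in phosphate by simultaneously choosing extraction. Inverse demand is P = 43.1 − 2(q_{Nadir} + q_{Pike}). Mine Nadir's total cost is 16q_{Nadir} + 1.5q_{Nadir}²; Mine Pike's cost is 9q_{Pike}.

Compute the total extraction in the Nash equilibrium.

Mine Nadir's profit: π = q_{Nadir}(43.1 − 2(q_{Nadir} + q_{Pike})) − 16q_{Nadir} − 1.5q_{Nadir}².
∂π/∂q_{Nadir} = 27.1 − 7q_{Nadir} − 2q_{Pike} = 0, so q_{Nadir} = 271/70 − (2/7)q_{Pike}.
For Pike: ∂π/∂q_{Pike} = 34.1 − 4q_{Pike} − 2q_{Nadir} = 0 ⇒ q_{Pike} = 8.525 − 0.5q_{Nadir}.
Substituting the second reaction function into the first: q_{Nadir} = 271/70 − (2/7)(8.525 − 0.5q_{Nadir}), which gives (6/7)q_{Nadir} = 201/140 ⇒ q_{Nadir} = 1.675.
Then q_{Pike} = 8.525 − 0.5·1.675 = 7.6875.
Total extraction: 1.675 + 7.6875 = 9.3625.

9.3625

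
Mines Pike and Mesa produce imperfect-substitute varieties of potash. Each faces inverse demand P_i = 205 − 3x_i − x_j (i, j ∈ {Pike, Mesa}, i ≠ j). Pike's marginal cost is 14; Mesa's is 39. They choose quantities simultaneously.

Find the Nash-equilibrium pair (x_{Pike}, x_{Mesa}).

Mine Pike's profit: π = x_{Pike}(205 − 3x_{Pike} − x_{Mesa}) − 14x_{Pike}.
∂π/∂x_{Pike} = 191 − 6x_{Pike} − x_{Mesa} = 0 ⇒ x_{Pike} = 191/6 − (1/6)x_{Mesa}.
Similarly x_{Mesa} = 83/3 − (1/6)x_{Pike}.
Solving the two reaction functions simultaneously: (1 − (−1/6)(−1/6))x_{Pike} = 191/6 − (1/6)·(83/3), so (35/36)x_{Pike} = 245/9 and x_{Pike} = 28.
Then x_{Mesa} = 83/3 − (1/6)·28 = 23.

28, 23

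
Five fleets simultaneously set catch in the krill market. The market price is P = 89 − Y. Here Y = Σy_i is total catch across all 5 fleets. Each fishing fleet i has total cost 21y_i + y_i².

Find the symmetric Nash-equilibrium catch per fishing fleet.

8.5

A representative fishing fleet's profit is π_i = y_i(89 − Y) − 21y_i − y_i², with Y = y_i + Σ_{j≠i} y_j.
First-order condition: 68 − 4y_i − Σ_{j≠i} y_j = 0.
In a symmetric equilibrium every fishing fleet chooses the same y, so Σ_{j≠i} y_j = 4y. The condition becomes 68 − 8y = 0, giving y = 68/8 = 8.5.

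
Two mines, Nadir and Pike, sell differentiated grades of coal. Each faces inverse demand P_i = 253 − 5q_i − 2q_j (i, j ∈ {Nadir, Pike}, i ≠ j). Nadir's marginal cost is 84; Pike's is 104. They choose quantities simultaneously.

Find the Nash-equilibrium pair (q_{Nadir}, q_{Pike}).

Mine Nadir's profit: π = q_{Nadir}(253 − 5q_{Nadir} − 2q_{Pike}) − 84q_{Nadir}.
∂π/∂q_{Nadir} = 169 − 10q_{Nadir} − 2q_{Pike} = 0 ⇒ q_{Nadir} = 16.9 − 0.2q_{Pike}.
Similarly q_{Pike} = 14.9 − 0.2q_{Nadir}.
Substituting the second reaction function into the first: q_{Nadir} = 16.9 − 0.2(14.9 − 0.2q_{Nadir}), which gives 0.96q_{Nadir} = 13.92 ⇒ q_{Nadir} = 14.5.
Then q_{Pike} = 14.9 − 0.2·14.5 = 12.

14.5, 12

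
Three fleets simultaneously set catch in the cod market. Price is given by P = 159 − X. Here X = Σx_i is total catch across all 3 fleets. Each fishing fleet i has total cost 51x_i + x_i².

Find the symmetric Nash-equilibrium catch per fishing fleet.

A representative fishing fleet's profit is π_i = x_i(159 − X) − 51x_i − x_i², with X = x_i + Σ_{j≠i} x_j.
First-order condition: 108 − 4x_i − Σ_{j≠i} x_j = 0.
Imposing symmetry (x_j = x for all j) turns Σ_{j≠i} x_j into 2x, so 108 = 6x and x = 18.

18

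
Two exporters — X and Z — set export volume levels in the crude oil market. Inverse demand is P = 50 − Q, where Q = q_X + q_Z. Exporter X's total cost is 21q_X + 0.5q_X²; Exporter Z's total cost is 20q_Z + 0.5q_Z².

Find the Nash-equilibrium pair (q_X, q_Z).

7.125, 7.625

Exporter X's profit: π = q_X(50 − (q_X + q_Z)) − 21q_X − 0.5q_X².
∂π/∂q_X = 29 − 3q_X − q_Z = 0, so q_X = 29/3 − (1/3)q_Z.
By the same steps for Z: q_Z = 10 − (1/3)q_X.
Plugging q_Z into X's best response: q_X = 29/3 − (1/3)(10 − (1/3)q_X) ⇒ (8/9)q_X = 19/3, so q_X = 7.125.
Then q_Z = 10 − (1/3)·7.125 = 7.625.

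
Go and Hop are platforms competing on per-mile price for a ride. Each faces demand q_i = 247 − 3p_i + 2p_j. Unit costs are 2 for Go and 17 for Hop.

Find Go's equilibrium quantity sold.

Go's profit: π = (p_{Go} − 2)(247 − 3p_{Go} + 2p_{Hop}).
∂π/∂p_{Go} = 253 − 6p_{Go} + 2p_{Hop} = 0 ⇒ p_{Go} = 253/6 + (1/3)p_{Hop}.
Similarly p_{Hop} = 149/3 + (1/3)p_{Go}.
Plugging p_{Hop} into Go's best response: p_{Go} = 253/6 + (1/3)(149/3 + (1/3)p_{Go}) ⇒ (8/9)p_{Go} = 1057/18, so p_{Go} = 66.0625.
Then p_{Hop} = 149/3 + (1/3)·66.0625 = 71.6875.
q_{Go} = 247 − 3·66.0625 + 2·71.6875 = 192.1875.

192.1875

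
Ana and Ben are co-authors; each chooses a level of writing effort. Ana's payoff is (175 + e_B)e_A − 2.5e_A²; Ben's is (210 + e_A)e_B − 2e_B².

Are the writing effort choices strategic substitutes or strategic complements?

strategic complements

Expanding Ana's payoff: 175e_A + e_Be_A − 2.5e_A².
∂π/∂e_A = 175 + e_B − 5e_A = 0, so e_A = 35 + 0.2e_B.
The best-response slope de_A/de_B = 0.2 > 0: the reaction function is upward-sloping, so the choices are strategic complements.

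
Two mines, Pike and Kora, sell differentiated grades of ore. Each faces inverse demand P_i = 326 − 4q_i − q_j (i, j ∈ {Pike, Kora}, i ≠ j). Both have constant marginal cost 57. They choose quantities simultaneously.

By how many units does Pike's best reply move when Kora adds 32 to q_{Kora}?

Mine Pike's profit: π = q_{Pike}(326 − 4q_{Pike} − q_{Kora}) − 57q_{Pike}.
∂π/∂q_{Pike} = 269 − 8q_{Pike} − q_{Kora} = 0 ⇒ q_{Pike} = 33.625 − 0.125q_{Kora}.
The reaction-function slope is −0.125, so a 32-unit rise in q_{Kora} moves q_{Pike} by −0.125 × 32 = −4. Pike's best response falls — the actions are strategic substitutes.

-4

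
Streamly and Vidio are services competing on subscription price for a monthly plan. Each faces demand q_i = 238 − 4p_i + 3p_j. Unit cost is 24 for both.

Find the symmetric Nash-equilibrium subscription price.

66.8

Streamly's profit: π = (p_{Streamly} − 24)(238 − 4p_{Streamly} + 3p_{Vidio}).
∂π/∂p_{Streamly} = 334 − 8p_{Streamly} + 3p_{Vidio} = 0 ⇒ p_{Streamly} = 41.75 + 0.375p_{Vidio}.
By symmetry p_{Vidio} = p_{Streamly}; substituting into the reaction function, 0.625p_{Streamly} = 41.75 and p_{Streamly} = 66.8.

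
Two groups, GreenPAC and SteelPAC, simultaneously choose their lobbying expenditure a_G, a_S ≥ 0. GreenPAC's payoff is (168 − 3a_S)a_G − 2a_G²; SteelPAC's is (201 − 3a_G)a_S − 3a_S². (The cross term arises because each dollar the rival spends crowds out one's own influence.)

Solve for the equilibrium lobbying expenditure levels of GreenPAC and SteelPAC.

27, 20

Expanding GreenPAC's payoff: 168a_G − 3a_Sa_G − 2a_G².
∂π/∂a_G = 168 − 3a_S − 4a_G = 0, so a_G = 42 − 0.75a_S.
Likewise for SteelPAC: a_S = 33.5 − 0.5a_G.
Plugging a_S into GreenPAC's best response: a_G = 42 − 0.75(33.5 − 0.5a_G) ⇒ 0.625a_G = 16.875, so a_G = 27.
Then a_S = 33.5 − 0.5·27 = 20.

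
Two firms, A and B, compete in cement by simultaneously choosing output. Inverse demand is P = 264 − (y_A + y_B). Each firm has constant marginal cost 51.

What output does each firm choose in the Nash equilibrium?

Firm A's profit: π = y_A(264 − (y_A + y_B)) − 51y_A.
∂π/∂y_A = 213 − 2y_A − y_B = 0, so y_A = 106.5 − 0.5y_B.
Setting y_A = y_B in the reaction function: y_A = 106.5 − 0.5y_A, so y_A = 106.5 / 1.5 = 71.

71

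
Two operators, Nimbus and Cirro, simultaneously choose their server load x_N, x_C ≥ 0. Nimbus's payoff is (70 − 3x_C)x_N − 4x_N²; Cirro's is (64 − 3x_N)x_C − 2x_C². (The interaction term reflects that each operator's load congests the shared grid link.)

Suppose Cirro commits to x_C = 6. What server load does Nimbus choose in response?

6.5

Expanding Nimbus's payoff: 70x_N − 3x_Cx_N − 4x_N².
∂π/∂x_N = 70 − 3x_C − 8x_N = 0, so x_N = 8.75 − 0.375x_C.
At x_C = 6: x_N = 8.75 − 0.375·6 = 6.5.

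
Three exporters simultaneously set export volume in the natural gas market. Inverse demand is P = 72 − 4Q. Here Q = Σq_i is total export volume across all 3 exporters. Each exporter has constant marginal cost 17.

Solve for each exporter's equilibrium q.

3.4375

A representative exporter's profit is π_i = q_i(72 − 4Q) − 17q_i, with Q = q_i + Σ_{j≠i} q_j.
First-order condition: 55 − 8q_i − 4Σ_{j≠i} q_j = 0.
Imposing symmetry (q_j = q for all j) turns Σ_{j≠i} q_j into 2q, so 55 = 16q and q = 3.4375.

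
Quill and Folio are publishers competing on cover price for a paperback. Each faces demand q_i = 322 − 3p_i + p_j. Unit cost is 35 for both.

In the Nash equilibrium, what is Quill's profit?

7620.48

Quill's profit: π = (p_{Quill} − 35)(322 − 3p_{Quill} + p_{Folio}).
∂π/∂p_{Quill} = 427 − 6p_{Quill} + p_{Folio} = 0 ⇒ p_{Quill} = 427/6 + (1/6)p_{Folio}.
The game is symmetric, so in equilibrium p_{Folio} = p_{Quill}: the reaction function gives (5/6)p_{Quill} = 427/6, hence p_{Quill} = 85.4.
q_{Quill} = 322 − 3·85.4 + 85.4 = 151.2.
Profit = (85.4 − 35)·151.2 = 7620.48.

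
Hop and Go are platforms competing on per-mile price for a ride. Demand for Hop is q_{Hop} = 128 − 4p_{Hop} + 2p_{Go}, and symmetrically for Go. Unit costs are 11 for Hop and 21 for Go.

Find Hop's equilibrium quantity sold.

Hop's profit: π = (p_{Hop} − 11)(128 − 4p_{Hop} + 2p_{Go}).
∂π/∂p_{Hop} = 172 − 8p_{Hop} + 2p_{Go} = 0 ⇒ p_{Hop} = 21.5 + 0.25p_{Go}.
Similarly p_{Go} = 26.5 + 0.25p_{Hop}.
Substituting the second reaction function into the first: p_{Hop} = 21.5 + 0.25(26.5 + 0.25p_{Hop}), which gives 0.9375p_{Hop} = 28.125 ⇒ p_{Hop} = 30.
Then p_{Go} = 26.5 + 0.25·30 = 34.
q_{Hop} = 128 − 4·30 + 2·34 = 76.

76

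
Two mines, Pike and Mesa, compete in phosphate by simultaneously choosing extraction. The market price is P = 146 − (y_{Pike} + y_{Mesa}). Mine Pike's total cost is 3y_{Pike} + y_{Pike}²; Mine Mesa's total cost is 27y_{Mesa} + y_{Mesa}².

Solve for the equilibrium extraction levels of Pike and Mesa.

Mine Pike's profit: π = y_{Pike}(146 − (y_{Pike} + y_{Mesa})) − 3y_{Pike} − y_{Pike}².
∂π/∂y_{Pike} = 143 − 4y_{Pike} − y_{Mesa} = 0, so y_{Pike} = 35.75 − 0.25y_{Mesa}.
By the same steps for Mesa: y_{Mesa} = 29.75 − 0.25y_{Pike}.
Substituting the second reaction function into the first: y_{Pike} = 35.75 − 0.25(29.75 − 0.25y_{Pike}), which gives 0.9375y_{Pike} = 28.3125 ⇒ y_{Pike} = 30.2.
Then y_{Mesa} = 29.75 − 0.25·30.2 = 22.2.

30.2, 22.2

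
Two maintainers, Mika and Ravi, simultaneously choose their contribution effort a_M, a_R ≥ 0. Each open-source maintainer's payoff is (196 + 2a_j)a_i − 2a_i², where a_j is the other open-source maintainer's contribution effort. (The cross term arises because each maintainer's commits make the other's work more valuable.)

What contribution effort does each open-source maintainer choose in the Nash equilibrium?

98

Mika's payoff is (196 + 2a_R)a_M − 2a_M².
∂π/∂a_M = 196 + 2a_R − 4a_M = 0, so a_M = 49 + 0.5a_R.
Setting a_M = a_R in the reaction function: a_M = 49 + 0.5a_M, so a_M = 49 / 0.5 = 98.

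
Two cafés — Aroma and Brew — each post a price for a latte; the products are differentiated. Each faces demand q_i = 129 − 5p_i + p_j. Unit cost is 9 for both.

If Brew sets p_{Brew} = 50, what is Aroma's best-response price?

Aroma's profit: π = (p_{Aroma} − 9)(129 − 5p_{Aroma} + p_{Brew}).
∂π/∂p_{Aroma} = 174 − 10p_{Aroma} + p_{Brew} = 0 ⇒ p_{Aroma} = 17.4 + 0.1p_{Brew}.
At p_{Brew} = 50: p_{Aroma} = 17.4 + 0.1·50 = 22.4.

22.4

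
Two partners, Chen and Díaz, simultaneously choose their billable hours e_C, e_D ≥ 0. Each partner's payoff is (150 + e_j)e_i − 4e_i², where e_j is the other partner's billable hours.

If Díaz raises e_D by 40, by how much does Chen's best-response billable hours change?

Chen's payoff is (150 + e_D)e_C − 4e_C².
∂π/∂e_C = 150 + e_D − 8e_C = 0, so e_C = 18.75 + 0.125e_D.
The reaction-function slope is 0.125, so a 40-unit rise in e_D moves e_C by 0.125 × 40 = 5. Chen's best response rises — the actions are strategic complements.

5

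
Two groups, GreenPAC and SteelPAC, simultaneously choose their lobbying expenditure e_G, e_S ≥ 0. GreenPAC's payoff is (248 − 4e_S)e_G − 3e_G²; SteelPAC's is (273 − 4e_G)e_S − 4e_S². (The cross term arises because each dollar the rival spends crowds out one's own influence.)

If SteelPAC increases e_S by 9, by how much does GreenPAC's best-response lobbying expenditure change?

-6

Expanding GreenPAC's payoff: 248e_G − 4e_Se_G − 3e_G².
∂π/∂e_G = 248 − 4e_S − 6e_G = 0, so e_G = 124/3 − (2/3)e_S.
The reaction-function slope is −2/3, so a 9-unit rise in e_S moves e_G by −2/3 × 9 = −6. GreenPAC's best response falls — the actions are strategic substitutes.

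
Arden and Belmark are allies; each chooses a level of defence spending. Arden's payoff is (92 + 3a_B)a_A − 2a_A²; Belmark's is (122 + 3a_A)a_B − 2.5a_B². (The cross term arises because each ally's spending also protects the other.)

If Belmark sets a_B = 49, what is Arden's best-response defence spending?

Expanding Arden's payoff: 92a_A + 3a_Ba_A − 2a_A².
∂π/∂a_A = 92 + 3a_B − 4a_A = 0, so a_A = 23 + 0.75a_B.
At a_B = 49: a_A = 23 + 0.75·49 = 59.75.

59.75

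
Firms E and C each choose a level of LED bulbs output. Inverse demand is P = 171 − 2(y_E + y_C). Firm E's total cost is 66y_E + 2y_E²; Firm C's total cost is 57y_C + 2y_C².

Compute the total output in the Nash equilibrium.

Firm E's profit: π = y_E(171 − 2(y_E + y_C)) − 66y_E − 2y_E².
∂π/∂y_E = 105 − 8y_E − 2y_C = 0, so y_E = 13.125 − 0.25y_C.
By the same steps for C: y_C = 14.25 − 0.25y_E.
Solving the two reaction functions simultaneously: (1 − (−0.25)(−0.25))y_E = 13.125 − 0.25·14.25, so 0.9375y_E = 9.5625 and y_E = 10.2.
Then y_C = 14.25 − 0.25·10.2 = 11.7.
Total output: 10.2 + 11.7 = 21.9.

21.9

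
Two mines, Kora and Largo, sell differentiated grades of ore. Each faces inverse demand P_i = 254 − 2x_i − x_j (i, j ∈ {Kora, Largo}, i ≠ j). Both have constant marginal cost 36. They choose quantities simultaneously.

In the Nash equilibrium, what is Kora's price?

Mine Kora's profit: π = x_{Kora}(254 − 2x_{Kora} − x_{Largo}) − 36x_{Kora}.
∂π/∂x_{Kora} = 218 − 4x_{Kora} − x_{Largo} = 0 ⇒ x_{Kora} = 54.5 − 0.25x_{Largo}.
The game is symmetric, so in equilibrium x_{Largo} = x_{Kora}: the reaction function gives 1.25x_{Kora} = 54.5, hence x_{Kora} = 43.6.
P_{Kora} = 254 − 2·43.6 − 43.6 = 123.2.

123.2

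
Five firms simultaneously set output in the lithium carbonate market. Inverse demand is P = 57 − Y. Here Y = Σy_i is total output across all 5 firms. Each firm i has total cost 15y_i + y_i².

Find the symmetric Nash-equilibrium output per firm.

A representative firm's profit is π_i = y_i(57 − Y) − 15y_i − y_i², with Y = y_i + Σ_{j≠i} y_j.
First-order condition: 42 − 4y_i − Σ_{j≠i} y_j = 0.
Imposing symmetry (y_j = y for all j) turns Σ_{j≠i} y_j into 4y, so 42 = 8y and y = 5.25.

5.25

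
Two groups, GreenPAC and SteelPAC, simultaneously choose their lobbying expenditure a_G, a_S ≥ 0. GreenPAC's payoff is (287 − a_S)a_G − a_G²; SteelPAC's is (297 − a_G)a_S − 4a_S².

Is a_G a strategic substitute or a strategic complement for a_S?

strategic substitutes

Expanding GreenPAC's payoff: 287a_G − a_Sa_G − a_G².
∂π/∂a_G = 287 − a_S − 2a_G = 0, so a_G = 143.5 − 0.5a_S.
The best-response slope da_G/da_S = −0.5 < 0: the reaction function is downward-sloping, so the choices are strategic substitutes.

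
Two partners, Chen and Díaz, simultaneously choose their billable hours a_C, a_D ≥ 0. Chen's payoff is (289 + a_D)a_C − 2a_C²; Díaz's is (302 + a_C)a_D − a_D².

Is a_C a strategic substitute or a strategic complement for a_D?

Expanding Chen's payoff: 289a_C + a_Da_C − 2a_C².
∂π/∂a_C = 289 + a_D − 4a_C = 0, so a_C = 72.25 + 0.25a_D.
The best-response slope da_C/da_D = 0.25 > 0: the reaction function is upward-sloping, so the choices are strategic complements.

strategic complements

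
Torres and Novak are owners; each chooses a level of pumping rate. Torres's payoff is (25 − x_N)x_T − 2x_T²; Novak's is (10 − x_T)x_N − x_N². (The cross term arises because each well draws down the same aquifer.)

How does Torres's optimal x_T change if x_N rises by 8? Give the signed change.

-2

Expanding Torres's payoff: 25x_T − x_Nx_T − 2x_T².
∂π/∂x_T = 25 − x_N − 4x_T = 0, so x_T = 6.25 − 0.25x_N.
The reaction-function slope is −0.25, so an 8-unit rise in x_N moves x_T by −0.25 × 8 = −2. Torres's best response falls — the actions are strategic substitutes.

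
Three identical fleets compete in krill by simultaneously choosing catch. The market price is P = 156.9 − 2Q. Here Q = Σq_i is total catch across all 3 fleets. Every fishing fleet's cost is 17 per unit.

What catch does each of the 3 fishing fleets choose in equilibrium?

17.4875

A representative fishing fleet's profit is π_i = q_i(156.9 − 2Q) − 17q_i, with Q = q_i + Σ_{j≠i} q_j.
First-order condition: 139.9 − 4q_i − 2Σ_{j≠i} q_j = 0.
With identical fishing fleets, set every q_j = q: then 139.9 − 4q − 4q = 0, i.e. q = 139.9/8 = 17.4875.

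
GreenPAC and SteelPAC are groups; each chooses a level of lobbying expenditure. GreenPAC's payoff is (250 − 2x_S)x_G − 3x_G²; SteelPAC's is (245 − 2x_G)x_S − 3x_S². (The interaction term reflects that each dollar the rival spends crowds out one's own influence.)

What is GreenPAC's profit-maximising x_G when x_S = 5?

Expanding GreenPAC's payoff: 250x_G − 2x_Sx_G − 3x_G².
∂π/∂x_G = 250 − 2x_S − 6x_G = 0, so x_G = 125/3 − (1/3)x_S.
At x_S = 5: x_G = 125/3 − (1/3)·5 = 40.

40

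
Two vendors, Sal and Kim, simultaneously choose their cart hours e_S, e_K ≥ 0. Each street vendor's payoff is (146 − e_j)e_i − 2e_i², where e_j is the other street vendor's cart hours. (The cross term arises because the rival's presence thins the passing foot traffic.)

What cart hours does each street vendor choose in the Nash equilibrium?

29.2

Sal's payoff is (146 − e_K)e_S − 2e_S².
∂π/∂e_S = 146 − e_K − 4e_S = 0, so e_S = 36.5 − 0.25e_K.
Setting e_S = e_K in the reaction function: e_S = 36.5 − 0.25e_S, so e_S = 36.5 / 1.25 = 29.2.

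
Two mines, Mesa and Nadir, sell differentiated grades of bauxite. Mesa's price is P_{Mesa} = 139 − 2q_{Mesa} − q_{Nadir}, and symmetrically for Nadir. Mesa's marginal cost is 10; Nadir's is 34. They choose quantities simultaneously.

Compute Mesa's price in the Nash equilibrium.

Mine Mesa's profit: π = q_{Mesa}(139 − 2q_{Mesa} − q_{Nadir}) − 10q_{Mesa}.
∂π/∂q_{Mesa} = 129 − 4q_{Mesa} − q_{Nadir} = 0 ⇒ q_{Mesa} = 32.25 − 0.25q_{Nadir}.
Similarly q_{Nadir} = 26.25 − 0.25q_{Mesa}.
Substituting the second reaction function into the first: q_{Mesa} = 32.25 − 0.25(26.25 − 0.25q_{Mesa}), which gives 0.9375q_{Mesa} = 25.6875 ⇒ q_{Mesa} = 27.4.
Then q_{Nadir} = 26.25 − 0.25·27.4 = 19.4.
P_{Mesa} = 139 − 2·27.4 − 19.4 = 64.8.

64.8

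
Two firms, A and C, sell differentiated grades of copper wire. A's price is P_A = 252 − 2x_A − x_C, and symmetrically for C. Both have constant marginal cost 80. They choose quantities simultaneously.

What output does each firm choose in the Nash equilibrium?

Firm A's profit: π = x_A(252 − 2x_A − x_C) − 80x_A.
∂π/∂x_A = 172 − 4x_A − x_C = 0 ⇒ x_A = 43 − 0.25x_C.
The game is symmetric, so in equilibrium x_C = x_A: the reaction function gives 1.25x_A = 43, hence x_A = 34.4.

34.4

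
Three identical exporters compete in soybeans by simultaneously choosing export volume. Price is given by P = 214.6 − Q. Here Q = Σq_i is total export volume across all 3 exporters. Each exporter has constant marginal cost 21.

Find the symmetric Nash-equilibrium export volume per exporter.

48.4

A representative exporter's profit is π_i = q_i(214.6 − Q) − 21q_i, with Q = q_i + Σ_{j≠i} q_j.
First-order condition: 193.6 − 2q_i − Σ_{j≠i} q_j = 0.
With identical exporters, set every q_j = q: then 193.6 − 2q − 2q = 0, i.e. q = 193.6/4 = 48.4.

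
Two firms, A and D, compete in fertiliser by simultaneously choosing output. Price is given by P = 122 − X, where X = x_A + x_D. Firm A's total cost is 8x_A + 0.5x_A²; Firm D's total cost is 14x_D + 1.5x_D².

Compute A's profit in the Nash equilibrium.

1633.5

Firm A's profit: π = x_A(122 − (x_A + x_D)) − 8x_A − 0.5x_A².
∂π/∂x_A = 114 − 3x_A − x_D = 0, so x_A = 38 − (1/3)x_D.
For D: ∂π/∂x_D = 108 − 5x_D − x_A = 0 ⇒ x_D = 21.6 − 0.2x_A.
Substituting the second reaction function into the first: x_A = 38 − (1/3)(21.6 − 0.2x_A), which gives (14/15)x_A = 30.8 ⇒ x_A = 33.
Then x_D = 21.6 − 0.2·33 = 15.
Price P = 122 − 48 = 74.
A's profit: (74 − 8)·33 − 0.5(33)² = 1633.5.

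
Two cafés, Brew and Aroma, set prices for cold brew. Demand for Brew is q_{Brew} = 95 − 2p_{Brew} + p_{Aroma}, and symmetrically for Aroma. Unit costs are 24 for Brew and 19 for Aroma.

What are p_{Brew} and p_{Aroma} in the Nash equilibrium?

Brew's profit: π = (p_{Brew} − 24)(95 − 2p_{Brew} + p_{Aroma}).
∂π/∂p_{Brew} = 143 − 4p_{Brew} + p_{Aroma} = 0 ⇒ p_{Brew} = 35.75 + 0.25p_{Aroma}.
Similarly p_{Aroma} = 33.25 + 0.25p_{Brew}.
Plugging p_{Aroma} into Brew's best response: p_{Brew} = 35.75 + 0.25(33.25 + 0.25p_{Brew}) ⇒ 0.9375p_{Brew} = 44.0625, so p_{Brew} = 47.
Then p_{Aroma} = 33.25 + 0.25·47 = 45.

47, 45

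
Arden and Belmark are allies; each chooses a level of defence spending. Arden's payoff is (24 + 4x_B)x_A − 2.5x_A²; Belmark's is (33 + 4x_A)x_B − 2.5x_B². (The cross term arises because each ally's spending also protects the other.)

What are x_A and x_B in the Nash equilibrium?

Expanding Arden's payoff: 24x_A + 4x_Bx_A − 2.5x_A².
∂π/∂x_A = 24 + 4x_B − 5x_A = 0, so x_A = 4.8 + 0.8x_B.
Likewise for Belmark: x_B = 6.6 + 0.8x_A.
Plugging x_B into Arden's best response: x_A = 4.8 + 0.8(6.6 + 0.8x_A) ⇒ 0.36x_A = 10.08, so x_A = 28.
Then x_B = 6.6 + 0.8·28 = 29.

28, 29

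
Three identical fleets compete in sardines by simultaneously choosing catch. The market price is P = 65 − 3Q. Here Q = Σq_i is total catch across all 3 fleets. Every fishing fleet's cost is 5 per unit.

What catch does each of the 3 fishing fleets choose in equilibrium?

5

A representative fishing fleet's profit is π_i = q_i(65 − 3Q) − 5q_i, with Q = q_i + Σ_{j≠i} q_j.
First-order condition: 60 − 6q_i − 3Σ_{j≠i} q_j = 0.
With identical fishing fleets, set every q_j = q: then 60 − 6q − 6q = 0, i.e. q = 60/12 = 5.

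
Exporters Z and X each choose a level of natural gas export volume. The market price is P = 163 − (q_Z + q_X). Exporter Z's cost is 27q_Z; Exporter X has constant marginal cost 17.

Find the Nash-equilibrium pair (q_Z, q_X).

42, 52

Exporter Z's profit: π = q_Z(163 − (q_Z + q_X)) − 27q_Z.
∂π/∂q_Z = 136 − 2q_Z − q_X = 0, so q_Z = 68 − 0.5q_X.
By the same steps for X: q_X = 73 − 0.5q_Z.
Plugging q_X into Z's best response: q_Z = 68 − 0.5(73 − 0.5q_Z) ⇒ 0.75q_Z = 31.5, so q_Z = 42.
Then q_X = 73 − 0.5·42 = 52.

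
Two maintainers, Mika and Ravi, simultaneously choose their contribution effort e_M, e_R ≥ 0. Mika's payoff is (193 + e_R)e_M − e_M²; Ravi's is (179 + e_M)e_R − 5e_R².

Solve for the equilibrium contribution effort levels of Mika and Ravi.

111, 29

Expanding Mika's payoff: 193e_M + e_Re_M − e_M².
∂π/∂e_M = 193 + e_R − 2e_M = 0, so e_M = 96.5 + 0.5e_R.
Likewise for Ravi: e_R = 17.9 + 0.1e_M.
Substituting the second reaction function into the first: e_M = 96.5 + 0.5(17.9 + 0.1e_M), which gives 0.95e_M = 105.45 ⇒ e_M = 111.
Then e_R = 17.9 + 0.1·111 = 29.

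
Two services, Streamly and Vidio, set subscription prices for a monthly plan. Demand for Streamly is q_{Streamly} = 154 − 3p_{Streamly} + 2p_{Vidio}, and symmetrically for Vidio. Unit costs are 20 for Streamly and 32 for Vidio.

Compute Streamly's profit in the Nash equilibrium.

3834.1875

Streamly's profit: π = (p_{Streamly} − 20)(154 − 3p_{Streamly} + 2p_{Vidio}).
∂π/∂p_{Streamly} = 214 − 6p_{Streamly} + 2p_{Vidio} = 0 ⇒ p_{Streamly} = 107/3 + (1/3)p_{Vidio}.
Similarly p_{Vidio} = 125/3 + (1/3)p_{Streamly}.
Substituting the second reaction function into the first: p_{Streamly} = 107/3 + (1/3)(125/3 + (1/3)p_{Streamly}), which gives (8/9)p_{Streamly} = 446/9 ⇒ p_{Streamly} = 55.75.
Then p_{Vidio} = 125/3 + (1/3)·55.75 = 60.25.
q_{Streamly} = 154 − 3·55.75 + 2·60.25 = 107.25.
Profit = (55.75 − 20)·107.25 = 3834.1875.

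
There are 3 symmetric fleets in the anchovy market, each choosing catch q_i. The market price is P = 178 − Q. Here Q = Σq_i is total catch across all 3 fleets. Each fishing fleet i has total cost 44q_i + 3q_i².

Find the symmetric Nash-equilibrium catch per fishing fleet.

13.4

A representative fishing fleet's profit is π_i = q_i(178 − Q) − 44q_i − 3q_i², with Q = q_i + Σ_{j≠i} q_j.
First-order condition: 134 − 8q_i − Σ_{j≠i} q_j = 0.
In a symmetric equilibrium every fishing fleet chooses the same q, so Σ_{j≠i} q_j = 2q. The condition becomes 134 − 10q = 0, giving q = 134/10 = 13.4.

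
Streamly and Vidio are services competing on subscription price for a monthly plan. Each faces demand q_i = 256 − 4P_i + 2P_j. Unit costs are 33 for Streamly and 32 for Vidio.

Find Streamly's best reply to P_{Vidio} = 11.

51.25

Streamly's profit: π = (P_{Streamly} − 33)(256 − 4P_{Streamly} + 2P_{Vidio}).
∂π/∂P_{Streamly} = 388 − 8P_{Streamly} + 2P_{Vidio} = 0 ⇒ P_{Streamly} = 48.5 + 0.25P_{Vidio}.
At P_{Vidio} = 11: P_{Streamly} = 48.5 + 0.25·11 = 51.25.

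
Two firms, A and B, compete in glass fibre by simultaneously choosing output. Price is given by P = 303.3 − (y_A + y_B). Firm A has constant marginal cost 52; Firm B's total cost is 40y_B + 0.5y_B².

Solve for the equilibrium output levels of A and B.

98.12, 55.06

Firm A's profit: π = y_A(303.3 − (y_A + y_B)) − 52y_A.
∂π/∂y_A = 251.3 − 2y_A − y_B = 0, so y_A = 125.65 − 0.5y_B.
For B: ∂π/∂y_B = 263.3 − 3y_B − y_A = 0 ⇒ y_B = 2633/30 − (1/3)y_A.
Solving the two reaction functions simultaneously: (1 − (−0.5)(−1/3))y_A = 125.65 − 0.5·(2633/30), so (5/6)y_A = 2453/30 and y_A = 98.12.
Then y_B = 2633/30 − (1/3)·98.12 = 55.06.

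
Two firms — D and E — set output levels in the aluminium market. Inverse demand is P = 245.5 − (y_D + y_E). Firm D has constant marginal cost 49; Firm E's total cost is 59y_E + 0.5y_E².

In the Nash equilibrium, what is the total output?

115.9

Firm D's profit: π = y_D(245.5 − (y_D + y_E)) − 49y_D.
∂π/∂y_D = 196.5 − 2y_D − y_E = 0, so y_D = 98.25 − 0.5y_E.
For E: ∂π/∂y_E = 186.5 − 3y_E − y_D = 0 ⇒ y_E = 373/6 − (1/3)y_D.
Plugging y_E into D's best response: y_D = 98.25 − 0.5(373/6 − (1/3)y_D) ⇒ (5/6)y_D = 403/6, so y_D = 80.6.
Then y_E = 373/6 − (1/3)·80.6 = 35.3.
Total output: 80.6 + 35.3 = 115.9.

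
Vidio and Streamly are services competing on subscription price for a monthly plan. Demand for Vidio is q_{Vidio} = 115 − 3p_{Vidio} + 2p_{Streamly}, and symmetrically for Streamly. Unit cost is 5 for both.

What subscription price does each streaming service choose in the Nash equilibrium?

32.5

Vidio's profit: π = (p_{Vidio} − 5)(115 − 3p_{Vidio} + 2p_{Streamly}).
∂π/∂p_{Vidio} = 130 − 6p_{Vidio} + 2p_{Streamly} = 0 ⇒ p_{Vidio} = 65/3 + (1/3)p_{Streamly}.
By symmetry p_{Streamly} = p_{Vidio}; substituting into the reaction function, (2/3)p_{Vidio} = 65/3 and p_{Vidio} = 32.5.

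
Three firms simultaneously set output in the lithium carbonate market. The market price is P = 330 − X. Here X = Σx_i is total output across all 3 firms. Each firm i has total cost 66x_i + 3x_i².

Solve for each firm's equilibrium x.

26.4

A representative firm's profit is π_i = x_i(330 − X) − 66x_i − 3x_i², with X = x_i + Σ_{j≠i} x_j.
First-order condition: 264 − 8x_i − Σ_{j≠i} x_j = 0.
In a symmetric equilibrium every firm chooses the same x, so Σ_{j≠i} x_j = 2x. The condition becomes 264 − 10x = 0, giving x = 264/10 = 26.4.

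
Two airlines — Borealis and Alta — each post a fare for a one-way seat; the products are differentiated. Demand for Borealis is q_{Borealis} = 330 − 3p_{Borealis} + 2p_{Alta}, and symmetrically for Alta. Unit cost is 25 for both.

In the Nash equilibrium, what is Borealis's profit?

17442.1875

Borealis's profit: π = (p_{Borealis} − 25)(330 − 3p_{Borealis} + 2p_{Alta}).
∂π/∂p_{Borealis} = 405 − 6p_{Borealis} + 2p_{Alta} = 0 ⇒ p_{Borealis} = 67.5 + (1/3)p_{Alta}.
By symmetry p_{Alta} = p_{Borealis}; substituting into the reaction function, (2/3)p_{Borealis} = 67.5 and p_{Borealis} = 101.25.
q_{Borealis} = 330 − 3·101.25 + 2·101.25 = 228.75.
Profit = (101.25 − 25)·228.75 = 17442.1875.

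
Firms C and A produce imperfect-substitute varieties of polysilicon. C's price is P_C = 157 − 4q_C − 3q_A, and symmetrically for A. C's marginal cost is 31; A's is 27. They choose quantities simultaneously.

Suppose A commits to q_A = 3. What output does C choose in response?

Firm C's profit: π = q_C(157 − 4q_C − 3q_A) − 31q_C.
∂π/∂q_C = 126 − 8q_C − 3q_A = 0 ⇒ q_C = 15.75 − 0.375q_A.
At q_A = 3: q_C = 15.75 − 0.375·3 = 14.625.

14.625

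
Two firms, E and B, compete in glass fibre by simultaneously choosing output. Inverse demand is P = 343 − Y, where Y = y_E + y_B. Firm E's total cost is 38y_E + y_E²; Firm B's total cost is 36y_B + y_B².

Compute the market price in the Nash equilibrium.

Firm E's profit: π = y_E(343 − (y_E + y_B)) − 38y_E − y_E².
∂π/∂y_E = 305 − 4y_E − y_B = 0, so y_E = 76.25 − 0.25y_B.
By the same steps for B: y_B = 76.75 − 0.25y_E.
Plugging y_B into E's best response: y_E = 76.25 − 0.25(76.75 − 0.25y_E) ⇒ 0.9375y_E = 57.0625, so y_E = 913/15.
Then y_B = 76.75 − 0.25·(913/15) = 923/15.
Equilibrium price: P = 343 − 122.4 = 220.6.

220.6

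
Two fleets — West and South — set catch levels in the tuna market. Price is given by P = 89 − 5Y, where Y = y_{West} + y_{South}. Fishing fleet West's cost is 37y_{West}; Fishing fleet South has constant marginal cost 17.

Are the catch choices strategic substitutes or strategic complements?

Fishing fleet West's profit: π = y_{West}(89 − 5(y_{West} + y_{South})) − 37y_{West}.
∂π/∂y_{West} = 52 − 10y_{West} − 5y_{South} = 0, so y_{West} = 5.2 − 0.5y_{South}.
The best-response slope dy_{West}/dy_{South} = −0.5 < 0: the reaction function is downward-sloping, so the choices are strategic substitutes.

strategic substitutes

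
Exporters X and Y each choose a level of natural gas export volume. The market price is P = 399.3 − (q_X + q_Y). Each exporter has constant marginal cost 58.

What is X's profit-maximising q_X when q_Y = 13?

Exporter X's profit: π = q_X(399.3 − (q_X + q_Y)) − 58q_X.
∂π/∂q_X = 341.3 − 2q_X − q_Y = 0, so q_X = 170.65 − 0.5q_Y.
At q_Y = 13: q_X = 170.65 − 0.5·13 = 164.15.

164.15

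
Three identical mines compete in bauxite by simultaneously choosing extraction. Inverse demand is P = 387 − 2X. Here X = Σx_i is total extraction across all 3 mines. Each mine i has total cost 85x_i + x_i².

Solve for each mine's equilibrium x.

30.2

A representative mine's profit is π_i = x_i(387 − 2X) − 85x_i − x_i², with X = x_i + Σ_{j≠i} x_j.
First-order condition: 302 − 6x_i − 2Σ_{j≠i} x_j = 0.
In a symmetric equilibrium every mine chooses the same x, so Σ_{j≠i} x_j = 2x. The condition becomes 302 − 10x = 0, giving x = 302/10 = 30.2.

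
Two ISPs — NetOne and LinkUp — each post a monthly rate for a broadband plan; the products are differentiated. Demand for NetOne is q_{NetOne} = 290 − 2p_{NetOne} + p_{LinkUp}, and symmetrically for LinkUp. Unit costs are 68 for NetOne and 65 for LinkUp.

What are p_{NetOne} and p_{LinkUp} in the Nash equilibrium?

NetOne's profit: π = (p_{NetOne} − 68)(290 − 2p_{NetOne} + p_{LinkUp}).
∂π/∂p_{NetOne} = 426 − 4p_{NetOne} + p_{LinkUp} = 0 ⇒ p_{NetOne} = 106.5 + 0.25p_{LinkUp}.
Similarly p_{LinkUp} = 105 + 0.25p_{NetOne}.
Plugging p_{LinkUp} into NetOne's best response: p_{NetOne} = 106.5 + 0.25(105 + 0.25p_{NetOne}) ⇒ 0.9375p_{NetOne} = 132.75, so p_{NetOne} = 141.6.
Then p_{LinkUp} = 105 + 0.25·141.6 = 140.4.

141.6, 140.4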